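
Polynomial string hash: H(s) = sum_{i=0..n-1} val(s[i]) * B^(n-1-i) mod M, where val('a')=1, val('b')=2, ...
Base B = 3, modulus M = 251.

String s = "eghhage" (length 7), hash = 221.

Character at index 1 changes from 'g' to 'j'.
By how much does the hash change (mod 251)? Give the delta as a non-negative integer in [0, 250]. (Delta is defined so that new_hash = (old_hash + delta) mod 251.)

Delta formula: (val(new) - val(old)) * B^(n-1-k) mod M
  val('j') - val('g') = 10 - 7 = 3
  B^(n-1-k) = 3^5 mod 251 = 243
  Delta = 3 * 243 mod 251 = 227

Answer: 227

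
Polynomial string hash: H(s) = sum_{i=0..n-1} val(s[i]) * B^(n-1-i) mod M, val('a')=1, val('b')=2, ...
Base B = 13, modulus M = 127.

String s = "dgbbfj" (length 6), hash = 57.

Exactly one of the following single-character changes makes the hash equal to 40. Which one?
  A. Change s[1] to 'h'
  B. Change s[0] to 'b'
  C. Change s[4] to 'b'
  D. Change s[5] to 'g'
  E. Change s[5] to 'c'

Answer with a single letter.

Answer: B

Derivation:
Option A: s[1]='g'->'h', delta=(8-7)*13^4 mod 127 = 113, hash=57+113 mod 127 = 43
Option B: s[0]='d'->'b', delta=(2-4)*13^5 mod 127 = 110, hash=57+110 mod 127 = 40 <-- target
Option C: s[4]='f'->'b', delta=(2-6)*13^1 mod 127 = 75, hash=57+75 mod 127 = 5
Option D: s[5]='j'->'g', delta=(7-10)*13^0 mod 127 = 124, hash=57+124 mod 127 = 54
Option E: s[5]='j'->'c', delta=(3-10)*13^0 mod 127 = 120, hash=57+120 mod 127 = 50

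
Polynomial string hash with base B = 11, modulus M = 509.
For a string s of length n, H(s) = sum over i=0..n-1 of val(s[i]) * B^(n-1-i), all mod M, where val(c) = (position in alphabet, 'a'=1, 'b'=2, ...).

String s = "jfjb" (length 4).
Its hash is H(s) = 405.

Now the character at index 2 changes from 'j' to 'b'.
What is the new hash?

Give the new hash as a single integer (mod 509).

val('j') = 10, val('b') = 2
Position k = 2, exponent = n-1-k = 1
B^1 mod M = 11^1 mod 509 = 11
Delta = (2 - 10) * 11 mod 509 = 421
New hash = (405 + 421) mod 509 = 317

Answer: 317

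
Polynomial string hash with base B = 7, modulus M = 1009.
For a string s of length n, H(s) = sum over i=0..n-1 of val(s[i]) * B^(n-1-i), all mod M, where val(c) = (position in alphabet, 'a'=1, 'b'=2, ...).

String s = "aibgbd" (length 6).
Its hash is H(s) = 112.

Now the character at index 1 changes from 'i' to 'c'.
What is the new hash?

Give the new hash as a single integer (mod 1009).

val('i') = 9, val('c') = 3
Position k = 1, exponent = n-1-k = 4
B^4 mod M = 7^4 mod 1009 = 383
Delta = (3 - 9) * 383 mod 1009 = 729
New hash = (112 + 729) mod 1009 = 841

Answer: 841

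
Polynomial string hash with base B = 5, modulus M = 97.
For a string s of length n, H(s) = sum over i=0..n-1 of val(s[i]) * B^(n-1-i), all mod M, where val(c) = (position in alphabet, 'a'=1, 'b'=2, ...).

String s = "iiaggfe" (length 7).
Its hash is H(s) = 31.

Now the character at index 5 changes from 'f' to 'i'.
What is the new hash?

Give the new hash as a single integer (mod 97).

val('f') = 6, val('i') = 9
Position k = 5, exponent = n-1-k = 1
B^1 mod M = 5^1 mod 97 = 5
Delta = (9 - 6) * 5 mod 97 = 15
New hash = (31 + 15) mod 97 = 46

Answer: 46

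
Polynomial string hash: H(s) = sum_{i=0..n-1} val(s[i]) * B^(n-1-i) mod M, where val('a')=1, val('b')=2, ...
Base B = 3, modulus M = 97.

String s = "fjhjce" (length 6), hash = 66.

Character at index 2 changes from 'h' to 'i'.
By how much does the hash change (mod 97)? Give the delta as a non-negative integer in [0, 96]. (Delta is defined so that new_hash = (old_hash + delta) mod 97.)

Delta formula: (val(new) - val(old)) * B^(n-1-k) mod M
  val('i') - val('h') = 9 - 8 = 1
  B^(n-1-k) = 3^3 mod 97 = 27
  Delta = 1 * 27 mod 97 = 27

Answer: 27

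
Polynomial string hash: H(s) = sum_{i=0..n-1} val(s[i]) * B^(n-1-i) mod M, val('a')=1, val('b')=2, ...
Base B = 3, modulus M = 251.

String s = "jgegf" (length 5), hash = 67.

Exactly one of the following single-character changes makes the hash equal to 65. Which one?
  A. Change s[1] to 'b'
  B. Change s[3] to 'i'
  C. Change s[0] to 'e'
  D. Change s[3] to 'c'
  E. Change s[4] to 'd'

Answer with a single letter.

Option A: s[1]='g'->'b', delta=(2-7)*3^3 mod 251 = 116, hash=67+116 mod 251 = 183
Option B: s[3]='g'->'i', delta=(9-7)*3^1 mod 251 = 6, hash=67+6 mod 251 = 73
Option C: s[0]='j'->'e', delta=(5-10)*3^4 mod 251 = 97, hash=67+97 mod 251 = 164
Option D: s[3]='g'->'c', delta=(3-7)*3^1 mod 251 = 239, hash=67+239 mod 251 = 55
Option E: s[4]='f'->'d', delta=(4-6)*3^0 mod 251 = 249, hash=67+249 mod 251 = 65 <-- target

Answer: E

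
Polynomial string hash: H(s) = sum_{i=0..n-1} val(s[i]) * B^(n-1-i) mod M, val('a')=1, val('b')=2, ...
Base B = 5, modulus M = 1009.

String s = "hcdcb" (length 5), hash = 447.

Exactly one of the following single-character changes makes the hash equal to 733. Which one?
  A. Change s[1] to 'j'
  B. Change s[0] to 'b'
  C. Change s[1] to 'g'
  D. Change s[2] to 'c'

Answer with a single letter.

Option A: s[1]='c'->'j', delta=(10-3)*5^3 mod 1009 = 875, hash=447+875 mod 1009 = 313
Option B: s[0]='h'->'b', delta=(2-8)*5^4 mod 1009 = 286, hash=447+286 mod 1009 = 733 <-- target
Option C: s[1]='c'->'g', delta=(7-3)*5^3 mod 1009 = 500, hash=447+500 mod 1009 = 947
Option D: s[2]='d'->'c', delta=(3-4)*5^2 mod 1009 = 984, hash=447+984 mod 1009 = 422

Answer: B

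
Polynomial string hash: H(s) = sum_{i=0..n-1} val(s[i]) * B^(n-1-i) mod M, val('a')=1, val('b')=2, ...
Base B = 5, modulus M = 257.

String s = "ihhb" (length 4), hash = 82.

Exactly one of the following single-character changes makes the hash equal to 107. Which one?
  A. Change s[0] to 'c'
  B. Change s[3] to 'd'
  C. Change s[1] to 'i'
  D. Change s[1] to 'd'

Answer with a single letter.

Answer: C

Derivation:
Option A: s[0]='i'->'c', delta=(3-9)*5^3 mod 257 = 21, hash=82+21 mod 257 = 103
Option B: s[3]='b'->'d', delta=(4-2)*5^0 mod 257 = 2, hash=82+2 mod 257 = 84
Option C: s[1]='h'->'i', delta=(9-8)*5^2 mod 257 = 25, hash=82+25 mod 257 = 107 <-- target
Option D: s[1]='h'->'d', delta=(4-8)*5^2 mod 257 = 157, hash=82+157 mod 257 = 239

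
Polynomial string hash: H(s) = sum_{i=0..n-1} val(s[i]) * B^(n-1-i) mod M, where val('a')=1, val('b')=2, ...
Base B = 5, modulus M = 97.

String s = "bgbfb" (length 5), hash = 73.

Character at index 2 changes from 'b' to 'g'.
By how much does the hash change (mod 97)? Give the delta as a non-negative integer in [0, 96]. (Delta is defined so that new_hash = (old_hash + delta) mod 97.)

Delta formula: (val(new) - val(old)) * B^(n-1-k) mod M
  val('g') - val('b') = 7 - 2 = 5
  B^(n-1-k) = 5^2 mod 97 = 25
  Delta = 5 * 25 mod 97 = 28

Answer: 28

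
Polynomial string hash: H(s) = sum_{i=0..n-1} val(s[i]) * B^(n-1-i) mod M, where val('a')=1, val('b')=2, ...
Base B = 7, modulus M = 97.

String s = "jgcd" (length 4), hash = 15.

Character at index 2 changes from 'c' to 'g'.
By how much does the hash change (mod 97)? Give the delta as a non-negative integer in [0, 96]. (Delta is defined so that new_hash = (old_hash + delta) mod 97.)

Delta formula: (val(new) - val(old)) * B^(n-1-k) mod M
  val('g') - val('c') = 7 - 3 = 4
  B^(n-1-k) = 7^1 mod 97 = 7
  Delta = 4 * 7 mod 97 = 28

Answer: 28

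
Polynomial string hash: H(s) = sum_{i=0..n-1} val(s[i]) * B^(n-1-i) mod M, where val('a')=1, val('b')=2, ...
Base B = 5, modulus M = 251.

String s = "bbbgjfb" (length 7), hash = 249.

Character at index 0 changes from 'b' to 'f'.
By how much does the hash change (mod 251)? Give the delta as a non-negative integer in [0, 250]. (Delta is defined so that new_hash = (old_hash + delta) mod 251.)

Answer: 1

Derivation:
Delta formula: (val(new) - val(old)) * B^(n-1-k) mod M
  val('f') - val('b') = 6 - 2 = 4
  B^(n-1-k) = 5^6 mod 251 = 63
  Delta = 4 * 63 mod 251 = 1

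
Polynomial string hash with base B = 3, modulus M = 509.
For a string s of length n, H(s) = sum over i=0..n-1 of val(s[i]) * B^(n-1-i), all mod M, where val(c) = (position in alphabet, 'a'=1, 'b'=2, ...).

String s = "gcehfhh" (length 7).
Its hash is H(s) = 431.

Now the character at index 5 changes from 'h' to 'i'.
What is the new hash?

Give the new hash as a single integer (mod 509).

Answer: 434

Derivation:
val('h') = 8, val('i') = 9
Position k = 5, exponent = n-1-k = 1
B^1 mod M = 3^1 mod 509 = 3
Delta = (9 - 8) * 3 mod 509 = 3
New hash = (431 + 3) mod 509 = 434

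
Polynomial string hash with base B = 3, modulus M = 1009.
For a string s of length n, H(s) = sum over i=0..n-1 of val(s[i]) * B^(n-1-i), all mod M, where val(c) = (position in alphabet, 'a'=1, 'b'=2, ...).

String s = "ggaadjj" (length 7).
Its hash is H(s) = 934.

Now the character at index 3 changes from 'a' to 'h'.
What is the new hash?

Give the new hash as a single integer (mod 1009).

val('a') = 1, val('h') = 8
Position k = 3, exponent = n-1-k = 3
B^3 mod M = 3^3 mod 1009 = 27
Delta = (8 - 1) * 27 mod 1009 = 189
New hash = (934 + 189) mod 1009 = 114

Answer: 114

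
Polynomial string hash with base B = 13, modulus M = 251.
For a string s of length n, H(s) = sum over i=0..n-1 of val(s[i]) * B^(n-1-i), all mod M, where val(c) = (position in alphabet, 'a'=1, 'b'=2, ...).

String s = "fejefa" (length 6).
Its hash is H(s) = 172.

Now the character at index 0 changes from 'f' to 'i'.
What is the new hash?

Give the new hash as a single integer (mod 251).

val('f') = 6, val('i') = 9
Position k = 0, exponent = n-1-k = 5
B^5 mod M = 13^5 mod 251 = 64
Delta = (9 - 6) * 64 mod 251 = 192
New hash = (172 + 192) mod 251 = 113

Answer: 113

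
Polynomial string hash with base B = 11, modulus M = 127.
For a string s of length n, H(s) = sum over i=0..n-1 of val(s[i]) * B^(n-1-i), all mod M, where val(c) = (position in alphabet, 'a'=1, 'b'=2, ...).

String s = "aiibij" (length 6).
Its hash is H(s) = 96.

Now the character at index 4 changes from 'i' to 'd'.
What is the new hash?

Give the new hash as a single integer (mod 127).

Answer: 41

Derivation:
val('i') = 9, val('d') = 4
Position k = 4, exponent = n-1-k = 1
B^1 mod M = 11^1 mod 127 = 11
Delta = (4 - 9) * 11 mod 127 = 72
New hash = (96 + 72) mod 127 = 41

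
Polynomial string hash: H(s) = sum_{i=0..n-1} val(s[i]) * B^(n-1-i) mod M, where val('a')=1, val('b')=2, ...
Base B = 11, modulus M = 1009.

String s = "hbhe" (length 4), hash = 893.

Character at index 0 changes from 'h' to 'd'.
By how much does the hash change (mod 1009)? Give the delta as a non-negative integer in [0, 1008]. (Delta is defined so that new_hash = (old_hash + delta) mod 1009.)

Answer: 730

Derivation:
Delta formula: (val(new) - val(old)) * B^(n-1-k) mod M
  val('d') - val('h') = 4 - 8 = -4
  B^(n-1-k) = 11^3 mod 1009 = 322
  Delta = -4 * 322 mod 1009 = 730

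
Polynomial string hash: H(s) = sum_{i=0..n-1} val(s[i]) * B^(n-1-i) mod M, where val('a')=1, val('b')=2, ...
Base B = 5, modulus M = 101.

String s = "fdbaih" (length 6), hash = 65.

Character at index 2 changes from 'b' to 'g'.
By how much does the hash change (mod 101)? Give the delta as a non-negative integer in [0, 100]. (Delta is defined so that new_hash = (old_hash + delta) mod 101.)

Answer: 19

Derivation:
Delta formula: (val(new) - val(old)) * B^(n-1-k) mod M
  val('g') - val('b') = 7 - 2 = 5
  B^(n-1-k) = 5^3 mod 101 = 24
  Delta = 5 * 24 mod 101 = 19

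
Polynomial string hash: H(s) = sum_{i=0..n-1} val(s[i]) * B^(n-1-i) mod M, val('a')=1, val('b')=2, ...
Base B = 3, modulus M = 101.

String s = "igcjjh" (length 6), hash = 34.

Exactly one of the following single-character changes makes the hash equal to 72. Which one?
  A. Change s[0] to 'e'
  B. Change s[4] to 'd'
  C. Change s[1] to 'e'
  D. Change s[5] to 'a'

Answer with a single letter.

Answer: A

Derivation:
Option A: s[0]='i'->'e', delta=(5-9)*3^5 mod 101 = 38, hash=34+38 mod 101 = 72 <-- target
Option B: s[4]='j'->'d', delta=(4-10)*3^1 mod 101 = 83, hash=34+83 mod 101 = 16
Option C: s[1]='g'->'e', delta=(5-7)*3^4 mod 101 = 40, hash=34+40 mod 101 = 74
Option D: s[5]='h'->'a', delta=(1-8)*3^0 mod 101 = 94, hash=34+94 mod 101 = 27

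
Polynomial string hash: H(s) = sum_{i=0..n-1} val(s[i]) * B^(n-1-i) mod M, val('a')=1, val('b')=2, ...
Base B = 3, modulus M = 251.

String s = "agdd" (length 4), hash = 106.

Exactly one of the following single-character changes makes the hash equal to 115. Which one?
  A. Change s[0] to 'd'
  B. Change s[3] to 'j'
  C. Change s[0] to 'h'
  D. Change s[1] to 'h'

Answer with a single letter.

Answer: D

Derivation:
Option A: s[0]='a'->'d', delta=(4-1)*3^3 mod 251 = 81, hash=106+81 mod 251 = 187
Option B: s[3]='d'->'j', delta=(10-4)*3^0 mod 251 = 6, hash=106+6 mod 251 = 112
Option C: s[0]='a'->'h', delta=(8-1)*3^3 mod 251 = 189, hash=106+189 mod 251 = 44
Option D: s[1]='g'->'h', delta=(8-7)*3^2 mod 251 = 9, hash=106+9 mod 251 = 115 <-- target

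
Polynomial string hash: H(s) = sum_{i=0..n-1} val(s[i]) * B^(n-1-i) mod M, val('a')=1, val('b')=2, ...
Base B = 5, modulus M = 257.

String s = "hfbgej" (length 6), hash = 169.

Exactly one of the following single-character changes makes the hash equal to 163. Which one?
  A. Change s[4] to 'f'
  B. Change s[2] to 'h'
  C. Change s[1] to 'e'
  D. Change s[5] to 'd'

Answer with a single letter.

Answer: D

Derivation:
Option A: s[4]='e'->'f', delta=(6-5)*5^1 mod 257 = 5, hash=169+5 mod 257 = 174
Option B: s[2]='b'->'h', delta=(8-2)*5^3 mod 257 = 236, hash=169+236 mod 257 = 148
Option C: s[1]='f'->'e', delta=(5-6)*5^4 mod 257 = 146, hash=169+146 mod 257 = 58
Option D: s[5]='j'->'d', delta=(4-10)*5^0 mod 257 = 251, hash=169+251 mod 257 = 163 <-- target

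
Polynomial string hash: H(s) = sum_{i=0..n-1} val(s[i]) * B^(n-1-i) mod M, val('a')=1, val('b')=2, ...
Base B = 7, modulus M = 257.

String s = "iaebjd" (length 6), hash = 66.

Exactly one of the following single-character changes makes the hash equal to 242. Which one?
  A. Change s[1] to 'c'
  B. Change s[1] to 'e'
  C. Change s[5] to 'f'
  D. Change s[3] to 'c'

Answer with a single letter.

Option A: s[1]='a'->'c', delta=(3-1)*7^4 mod 257 = 176, hash=66+176 mod 257 = 242 <-- target
Option B: s[1]='a'->'e', delta=(5-1)*7^4 mod 257 = 95, hash=66+95 mod 257 = 161
Option C: s[5]='d'->'f', delta=(6-4)*7^0 mod 257 = 2, hash=66+2 mod 257 = 68
Option D: s[3]='b'->'c', delta=(3-2)*7^2 mod 257 = 49, hash=66+49 mod 257 = 115

Answer: A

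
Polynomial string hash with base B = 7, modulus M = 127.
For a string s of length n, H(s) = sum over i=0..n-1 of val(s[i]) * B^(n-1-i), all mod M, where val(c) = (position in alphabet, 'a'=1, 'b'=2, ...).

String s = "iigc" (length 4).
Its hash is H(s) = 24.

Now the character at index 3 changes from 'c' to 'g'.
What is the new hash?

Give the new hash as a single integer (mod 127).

val('c') = 3, val('g') = 7
Position k = 3, exponent = n-1-k = 0
B^0 mod M = 7^0 mod 127 = 1
Delta = (7 - 3) * 1 mod 127 = 4
New hash = (24 + 4) mod 127 = 28

Answer: 28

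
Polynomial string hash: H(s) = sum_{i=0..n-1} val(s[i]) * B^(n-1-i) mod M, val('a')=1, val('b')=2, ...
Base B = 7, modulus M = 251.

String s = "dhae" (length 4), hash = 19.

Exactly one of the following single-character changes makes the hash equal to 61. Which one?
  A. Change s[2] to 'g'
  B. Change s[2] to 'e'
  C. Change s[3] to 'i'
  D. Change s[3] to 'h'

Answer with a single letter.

Option A: s[2]='a'->'g', delta=(7-1)*7^1 mod 251 = 42, hash=19+42 mod 251 = 61 <-- target
Option B: s[2]='a'->'e', delta=(5-1)*7^1 mod 251 = 28, hash=19+28 mod 251 = 47
Option C: s[3]='e'->'i', delta=(9-5)*7^0 mod 251 = 4, hash=19+4 mod 251 = 23
Option D: s[3]='e'->'h', delta=(8-5)*7^0 mod 251 = 3, hash=19+3 mod 251 = 22

Answer: A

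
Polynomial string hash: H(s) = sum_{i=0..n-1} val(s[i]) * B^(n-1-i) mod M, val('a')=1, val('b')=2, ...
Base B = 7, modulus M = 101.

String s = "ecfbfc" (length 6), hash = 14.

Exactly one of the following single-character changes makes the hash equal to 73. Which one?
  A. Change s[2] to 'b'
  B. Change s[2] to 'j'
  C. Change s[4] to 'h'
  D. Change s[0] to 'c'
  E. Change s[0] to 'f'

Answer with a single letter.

Option A: s[2]='f'->'b', delta=(2-6)*7^3 mod 101 = 42, hash=14+42 mod 101 = 56
Option B: s[2]='f'->'j', delta=(10-6)*7^3 mod 101 = 59, hash=14+59 mod 101 = 73 <-- target
Option C: s[4]='f'->'h', delta=(8-6)*7^1 mod 101 = 14, hash=14+14 mod 101 = 28
Option D: s[0]='e'->'c', delta=(3-5)*7^5 mod 101 = 19, hash=14+19 mod 101 = 33
Option E: s[0]='e'->'f', delta=(6-5)*7^5 mod 101 = 41, hash=14+41 mod 101 = 55

Answer: B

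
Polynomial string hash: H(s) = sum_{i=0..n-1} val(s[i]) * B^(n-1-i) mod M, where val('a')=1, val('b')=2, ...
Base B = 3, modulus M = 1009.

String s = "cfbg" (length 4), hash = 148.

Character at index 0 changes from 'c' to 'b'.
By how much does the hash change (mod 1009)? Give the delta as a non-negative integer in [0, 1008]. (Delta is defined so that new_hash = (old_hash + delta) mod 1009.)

Answer: 982

Derivation:
Delta formula: (val(new) - val(old)) * B^(n-1-k) mod M
  val('b') - val('c') = 2 - 3 = -1
  B^(n-1-k) = 3^3 mod 1009 = 27
  Delta = -1 * 27 mod 1009 = 982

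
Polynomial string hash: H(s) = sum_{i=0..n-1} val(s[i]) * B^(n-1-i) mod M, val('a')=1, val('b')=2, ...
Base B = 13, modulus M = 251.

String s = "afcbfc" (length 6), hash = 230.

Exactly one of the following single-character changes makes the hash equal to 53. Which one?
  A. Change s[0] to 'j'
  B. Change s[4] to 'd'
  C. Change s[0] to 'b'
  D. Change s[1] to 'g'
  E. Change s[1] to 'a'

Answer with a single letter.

Answer: A

Derivation:
Option A: s[0]='a'->'j', delta=(10-1)*13^5 mod 251 = 74, hash=230+74 mod 251 = 53 <-- target
Option B: s[4]='f'->'d', delta=(4-6)*13^1 mod 251 = 225, hash=230+225 mod 251 = 204
Option C: s[0]='a'->'b', delta=(2-1)*13^5 mod 251 = 64, hash=230+64 mod 251 = 43
Option D: s[1]='f'->'g', delta=(7-6)*13^4 mod 251 = 198, hash=230+198 mod 251 = 177
Option E: s[1]='f'->'a', delta=(1-6)*13^4 mod 251 = 14, hash=230+14 mod 251 = 244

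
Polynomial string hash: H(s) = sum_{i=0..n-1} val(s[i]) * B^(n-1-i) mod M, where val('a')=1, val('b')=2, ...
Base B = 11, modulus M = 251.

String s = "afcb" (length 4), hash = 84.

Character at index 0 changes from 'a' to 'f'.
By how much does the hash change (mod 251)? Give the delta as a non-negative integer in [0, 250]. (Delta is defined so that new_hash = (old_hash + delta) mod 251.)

Delta formula: (val(new) - val(old)) * B^(n-1-k) mod M
  val('f') - val('a') = 6 - 1 = 5
  B^(n-1-k) = 11^3 mod 251 = 76
  Delta = 5 * 76 mod 251 = 129

Answer: 129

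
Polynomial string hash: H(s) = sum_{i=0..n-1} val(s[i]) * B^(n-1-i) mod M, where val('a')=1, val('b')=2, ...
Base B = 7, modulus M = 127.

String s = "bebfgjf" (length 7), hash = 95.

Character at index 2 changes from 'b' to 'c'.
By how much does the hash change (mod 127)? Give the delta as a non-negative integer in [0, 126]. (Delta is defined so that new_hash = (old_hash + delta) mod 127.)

Answer: 115

Derivation:
Delta formula: (val(new) - val(old)) * B^(n-1-k) mod M
  val('c') - val('b') = 3 - 2 = 1
  B^(n-1-k) = 7^4 mod 127 = 115
  Delta = 1 * 115 mod 127 = 115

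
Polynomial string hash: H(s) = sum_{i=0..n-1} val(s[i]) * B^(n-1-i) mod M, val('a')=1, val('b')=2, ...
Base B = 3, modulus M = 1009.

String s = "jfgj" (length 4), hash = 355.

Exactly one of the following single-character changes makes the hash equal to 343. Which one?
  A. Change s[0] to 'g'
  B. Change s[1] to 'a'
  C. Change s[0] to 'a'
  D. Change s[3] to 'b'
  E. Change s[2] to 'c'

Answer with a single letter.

Option A: s[0]='j'->'g', delta=(7-10)*3^3 mod 1009 = 928, hash=355+928 mod 1009 = 274
Option B: s[1]='f'->'a', delta=(1-6)*3^2 mod 1009 = 964, hash=355+964 mod 1009 = 310
Option C: s[0]='j'->'a', delta=(1-10)*3^3 mod 1009 = 766, hash=355+766 mod 1009 = 112
Option D: s[3]='j'->'b', delta=(2-10)*3^0 mod 1009 = 1001, hash=355+1001 mod 1009 = 347
Option E: s[2]='g'->'c', delta=(3-7)*3^1 mod 1009 = 997, hash=355+997 mod 1009 = 343 <-- target

Answer: E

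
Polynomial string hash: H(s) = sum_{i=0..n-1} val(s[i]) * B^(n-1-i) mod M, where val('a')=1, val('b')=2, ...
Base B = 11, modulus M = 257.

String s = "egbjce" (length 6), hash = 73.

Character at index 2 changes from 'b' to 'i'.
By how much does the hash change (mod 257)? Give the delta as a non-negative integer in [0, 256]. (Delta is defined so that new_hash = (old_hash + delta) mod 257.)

Answer: 65

Derivation:
Delta formula: (val(new) - val(old)) * B^(n-1-k) mod M
  val('i') - val('b') = 9 - 2 = 7
  B^(n-1-k) = 11^3 mod 257 = 46
  Delta = 7 * 46 mod 257 = 65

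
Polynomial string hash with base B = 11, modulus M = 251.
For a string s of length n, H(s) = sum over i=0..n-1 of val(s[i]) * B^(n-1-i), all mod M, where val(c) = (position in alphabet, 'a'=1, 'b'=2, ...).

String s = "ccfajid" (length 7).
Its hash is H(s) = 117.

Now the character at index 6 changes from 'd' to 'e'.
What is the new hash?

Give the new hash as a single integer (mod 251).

Answer: 118

Derivation:
val('d') = 4, val('e') = 5
Position k = 6, exponent = n-1-k = 0
B^0 mod M = 11^0 mod 251 = 1
Delta = (5 - 4) * 1 mod 251 = 1
New hash = (117 + 1) mod 251 = 118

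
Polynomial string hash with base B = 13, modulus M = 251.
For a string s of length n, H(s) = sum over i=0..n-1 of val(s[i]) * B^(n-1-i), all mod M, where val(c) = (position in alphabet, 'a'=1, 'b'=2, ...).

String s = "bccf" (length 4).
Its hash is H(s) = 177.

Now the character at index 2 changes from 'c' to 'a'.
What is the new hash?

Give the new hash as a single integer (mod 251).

val('c') = 3, val('a') = 1
Position k = 2, exponent = n-1-k = 1
B^1 mod M = 13^1 mod 251 = 13
Delta = (1 - 3) * 13 mod 251 = 225
New hash = (177 + 225) mod 251 = 151

Answer: 151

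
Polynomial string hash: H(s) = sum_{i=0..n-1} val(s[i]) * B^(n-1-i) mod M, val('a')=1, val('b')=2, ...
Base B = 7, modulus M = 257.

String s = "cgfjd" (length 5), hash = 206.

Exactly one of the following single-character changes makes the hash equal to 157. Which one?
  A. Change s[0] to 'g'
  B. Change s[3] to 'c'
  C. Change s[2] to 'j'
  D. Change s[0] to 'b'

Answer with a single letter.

Option A: s[0]='c'->'g', delta=(7-3)*7^4 mod 257 = 95, hash=206+95 mod 257 = 44
Option B: s[3]='j'->'c', delta=(3-10)*7^1 mod 257 = 208, hash=206+208 mod 257 = 157 <-- target
Option C: s[2]='f'->'j', delta=(10-6)*7^2 mod 257 = 196, hash=206+196 mod 257 = 145
Option D: s[0]='c'->'b', delta=(2-3)*7^4 mod 257 = 169, hash=206+169 mod 257 = 118

Answer: B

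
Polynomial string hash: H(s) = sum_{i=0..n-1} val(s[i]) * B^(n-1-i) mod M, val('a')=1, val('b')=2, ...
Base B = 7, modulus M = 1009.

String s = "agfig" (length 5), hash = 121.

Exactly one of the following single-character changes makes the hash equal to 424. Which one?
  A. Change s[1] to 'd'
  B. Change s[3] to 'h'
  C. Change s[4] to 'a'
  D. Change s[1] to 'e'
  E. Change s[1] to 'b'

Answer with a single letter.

Answer: E

Derivation:
Option A: s[1]='g'->'d', delta=(4-7)*7^3 mod 1009 = 989, hash=121+989 mod 1009 = 101
Option B: s[3]='i'->'h', delta=(8-9)*7^1 mod 1009 = 1002, hash=121+1002 mod 1009 = 114
Option C: s[4]='g'->'a', delta=(1-7)*7^0 mod 1009 = 1003, hash=121+1003 mod 1009 = 115
Option D: s[1]='g'->'e', delta=(5-7)*7^3 mod 1009 = 323, hash=121+323 mod 1009 = 444
Option E: s[1]='g'->'b', delta=(2-7)*7^3 mod 1009 = 303, hash=121+303 mod 1009 = 424 <-- target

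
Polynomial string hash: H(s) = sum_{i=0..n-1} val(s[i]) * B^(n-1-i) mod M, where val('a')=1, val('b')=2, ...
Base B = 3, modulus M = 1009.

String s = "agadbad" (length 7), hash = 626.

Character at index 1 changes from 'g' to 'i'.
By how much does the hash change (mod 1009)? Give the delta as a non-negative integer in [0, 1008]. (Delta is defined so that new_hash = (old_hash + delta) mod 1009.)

Delta formula: (val(new) - val(old)) * B^(n-1-k) mod M
  val('i') - val('g') = 9 - 7 = 2
  B^(n-1-k) = 3^5 mod 1009 = 243
  Delta = 2 * 243 mod 1009 = 486

Answer: 486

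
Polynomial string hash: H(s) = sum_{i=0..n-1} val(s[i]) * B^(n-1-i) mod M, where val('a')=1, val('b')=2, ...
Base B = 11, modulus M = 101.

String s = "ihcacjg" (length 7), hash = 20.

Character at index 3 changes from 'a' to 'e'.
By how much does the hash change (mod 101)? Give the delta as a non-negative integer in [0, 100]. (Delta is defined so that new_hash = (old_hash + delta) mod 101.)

Delta formula: (val(new) - val(old)) * B^(n-1-k) mod M
  val('e') - val('a') = 5 - 1 = 4
  B^(n-1-k) = 11^3 mod 101 = 18
  Delta = 4 * 18 mod 101 = 72

Answer: 72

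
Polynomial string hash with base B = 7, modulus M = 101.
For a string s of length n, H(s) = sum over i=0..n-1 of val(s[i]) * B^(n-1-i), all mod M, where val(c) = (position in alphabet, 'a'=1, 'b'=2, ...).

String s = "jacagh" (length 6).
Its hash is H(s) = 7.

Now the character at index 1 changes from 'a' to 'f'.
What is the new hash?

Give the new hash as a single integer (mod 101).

Answer: 94

Derivation:
val('a') = 1, val('f') = 6
Position k = 1, exponent = n-1-k = 4
B^4 mod M = 7^4 mod 101 = 78
Delta = (6 - 1) * 78 mod 101 = 87
New hash = (7 + 87) mod 101 = 94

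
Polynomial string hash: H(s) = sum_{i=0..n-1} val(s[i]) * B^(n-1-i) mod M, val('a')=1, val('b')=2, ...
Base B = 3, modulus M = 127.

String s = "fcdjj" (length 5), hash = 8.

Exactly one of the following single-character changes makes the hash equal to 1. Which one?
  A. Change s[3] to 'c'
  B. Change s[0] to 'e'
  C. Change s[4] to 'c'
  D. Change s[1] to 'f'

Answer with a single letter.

Answer: C

Derivation:
Option A: s[3]='j'->'c', delta=(3-10)*3^1 mod 127 = 106, hash=8+106 mod 127 = 114
Option B: s[0]='f'->'e', delta=(5-6)*3^4 mod 127 = 46, hash=8+46 mod 127 = 54
Option C: s[4]='j'->'c', delta=(3-10)*3^0 mod 127 = 120, hash=8+120 mod 127 = 1 <-- target
Option D: s[1]='c'->'f', delta=(6-3)*3^3 mod 127 = 81, hash=8+81 mod 127 = 89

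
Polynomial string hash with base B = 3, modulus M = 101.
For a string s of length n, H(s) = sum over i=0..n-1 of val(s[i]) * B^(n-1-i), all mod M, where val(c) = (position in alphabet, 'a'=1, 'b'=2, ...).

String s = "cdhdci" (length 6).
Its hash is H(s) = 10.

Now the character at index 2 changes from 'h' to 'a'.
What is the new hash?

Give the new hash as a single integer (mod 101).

val('h') = 8, val('a') = 1
Position k = 2, exponent = n-1-k = 3
B^3 mod M = 3^3 mod 101 = 27
Delta = (1 - 8) * 27 mod 101 = 13
New hash = (10 + 13) mod 101 = 23

Answer: 23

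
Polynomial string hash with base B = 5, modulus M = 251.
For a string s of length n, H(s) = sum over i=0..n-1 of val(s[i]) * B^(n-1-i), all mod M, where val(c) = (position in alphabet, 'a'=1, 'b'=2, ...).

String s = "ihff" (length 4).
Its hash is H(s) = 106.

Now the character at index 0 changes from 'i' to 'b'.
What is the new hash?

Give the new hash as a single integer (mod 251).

Answer: 235

Derivation:
val('i') = 9, val('b') = 2
Position k = 0, exponent = n-1-k = 3
B^3 mod M = 5^3 mod 251 = 125
Delta = (2 - 9) * 125 mod 251 = 129
New hash = (106 + 129) mod 251 = 235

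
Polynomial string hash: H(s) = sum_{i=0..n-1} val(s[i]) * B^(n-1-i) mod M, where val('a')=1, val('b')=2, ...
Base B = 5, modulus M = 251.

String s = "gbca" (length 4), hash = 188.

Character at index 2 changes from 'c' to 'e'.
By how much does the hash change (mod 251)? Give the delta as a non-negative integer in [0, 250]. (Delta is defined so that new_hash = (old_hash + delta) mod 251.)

Answer: 10

Derivation:
Delta formula: (val(new) - val(old)) * B^(n-1-k) mod M
  val('e') - val('c') = 5 - 3 = 2
  B^(n-1-k) = 5^1 mod 251 = 5
  Delta = 2 * 5 mod 251 = 10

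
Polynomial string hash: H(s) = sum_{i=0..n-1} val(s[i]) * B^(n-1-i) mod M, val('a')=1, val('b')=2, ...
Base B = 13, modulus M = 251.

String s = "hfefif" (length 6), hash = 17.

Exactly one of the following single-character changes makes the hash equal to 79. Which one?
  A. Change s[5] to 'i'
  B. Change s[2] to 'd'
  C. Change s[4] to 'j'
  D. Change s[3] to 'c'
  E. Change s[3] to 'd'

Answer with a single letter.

Option A: s[5]='f'->'i', delta=(9-6)*13^0 mod 251 = 3, hash=17+3 mod 251 = 20
Option B: s[2]='e'->'d', delta=(4-5)*13^3 mod 251 = 62, hash=17+62 mod 251 = 79 <-- target
Option C: s[4]='i'->'j', delta=(10-9)*13^1 mod 251 = 13, hash=17+13 mod 251 = 30
Option D: s[3]='f'->'c', delta=(3-6)*13^2 mod 251 = 246, hash=17+246 mod 251 = 12
Option E: s[3]='f'->'d', delta=(4-6)*13^2 mod 251 = 164, hash=17+164 mod 251 = 181

Answer: B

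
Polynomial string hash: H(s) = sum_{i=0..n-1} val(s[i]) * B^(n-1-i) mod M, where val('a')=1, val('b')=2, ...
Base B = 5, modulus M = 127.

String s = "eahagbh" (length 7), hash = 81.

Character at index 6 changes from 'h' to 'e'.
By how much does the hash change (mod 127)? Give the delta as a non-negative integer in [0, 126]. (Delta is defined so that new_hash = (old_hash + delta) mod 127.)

Answer: 124

Derivation:
Delta formula: (val(new) - val(old)) * B^(n-1-k) mod M
  val('e') - val('h') = 5 - 8 = -3
  B^(n-1-k) = 5^0 mod 127 = 1
  Delta = -3 * 1 mod 127 = 124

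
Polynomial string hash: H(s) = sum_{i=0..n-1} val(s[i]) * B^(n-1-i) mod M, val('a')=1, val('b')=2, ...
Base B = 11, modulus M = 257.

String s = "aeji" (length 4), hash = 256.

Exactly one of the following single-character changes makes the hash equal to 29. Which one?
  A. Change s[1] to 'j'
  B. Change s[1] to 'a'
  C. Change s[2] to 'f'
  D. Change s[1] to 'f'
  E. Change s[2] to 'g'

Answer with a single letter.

Answer: B

Derivation:
Option A: s[1]='e'->'j', delta=(10-5)*11^2 mod 257 = 91, hash=256+91 mod 257 = 90
Option B: s[1]='e'->'a', delta=(1-5)*11^2 mod 257 = 30, hash=256+30 mod 257 = 29 <-- target
Option C: s[2]='j'->'f', delta=(6-10)*11^1 mod 257 = 213, hash=256+213 mod 257 = 212
Option D: s[1]='e'->'f', delta=(6-5)*11^2 mod 257 = 121, hash=256+121 mod 257 = 120
Option E: s[2]='j'->'g', delta=(7-10)*11^1 mod 257 = 224, hash=256+224 mod 257 = 223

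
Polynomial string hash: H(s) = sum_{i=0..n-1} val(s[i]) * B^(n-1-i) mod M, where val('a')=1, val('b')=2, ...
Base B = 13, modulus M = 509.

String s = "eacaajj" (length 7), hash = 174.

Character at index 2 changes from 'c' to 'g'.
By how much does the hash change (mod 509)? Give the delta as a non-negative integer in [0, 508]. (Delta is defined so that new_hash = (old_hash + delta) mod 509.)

Answer: 228

Derivation:
Delta formula: (val(new) - val(old)) * B^(n-1-k) mod M
  val('g') - val('c') = 7 - 3 = 4
  B^(n-1-k) = 13^4 mod 509 = 57
  Delta = 4 * 57 mod 509 = 228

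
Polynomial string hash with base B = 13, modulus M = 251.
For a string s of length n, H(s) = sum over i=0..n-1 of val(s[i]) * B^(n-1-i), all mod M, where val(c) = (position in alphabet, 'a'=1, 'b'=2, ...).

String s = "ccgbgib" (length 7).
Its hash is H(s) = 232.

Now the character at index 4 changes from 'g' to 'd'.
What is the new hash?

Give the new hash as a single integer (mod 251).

val('g') = 7, val('d') = 4
Position k = 4, exponent = n-1-k = 2
B^2 mod M = 13^2 mod 251 = 169
Delta = (4 - 7) * 169 mod 251 = 246
New hash = (232 + 246) mod 251 = 227

Answer: 227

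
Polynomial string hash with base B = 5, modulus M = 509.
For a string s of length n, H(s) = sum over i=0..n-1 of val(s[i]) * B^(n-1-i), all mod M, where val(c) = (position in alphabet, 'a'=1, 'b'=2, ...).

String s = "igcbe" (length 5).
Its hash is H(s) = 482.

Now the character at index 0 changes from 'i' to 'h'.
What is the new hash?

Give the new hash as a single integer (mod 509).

val('i') = 9, val('h') = 8
Position k = 0, exponent = n-1-k = 4
B^4 mod M = 5^4 mod 509 = 116
Delta = (8 - 9) * 116 mod 509 = 393
New hash = (482 + 393) mod 509 = 366

Answer: 366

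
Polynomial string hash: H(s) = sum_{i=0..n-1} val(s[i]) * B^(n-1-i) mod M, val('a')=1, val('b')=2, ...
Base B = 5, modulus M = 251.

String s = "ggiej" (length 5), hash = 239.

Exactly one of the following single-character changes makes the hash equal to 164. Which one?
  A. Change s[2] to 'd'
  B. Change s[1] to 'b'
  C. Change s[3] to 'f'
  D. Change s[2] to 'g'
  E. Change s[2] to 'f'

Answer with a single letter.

Option A: s[2]='i'->'d', delta=(4-9)*5^2 mod 251 = 126, hash=239+126 mod 251 = 114
Option B: s[1]='g'->'b', delta=(2-7)*5^3 mod 251 = 128, hash=239+128 mod 251 = 116
Option C: s[3]='e'->'f', delta=(6-5)*5^1 mod 251 = 5, hash=239+5 mod 251 = 244
Option D: s[2]='i'->'g', delta=(7-9)*5^2 mod 251 = 201, hash=239+201 mod 251 = 189
Option E: s[2]='i'->'f', delta=(6-9)*5^2 mod 251 = 176, hash=239+176 mod 251 = 164 <-- target

Answer: E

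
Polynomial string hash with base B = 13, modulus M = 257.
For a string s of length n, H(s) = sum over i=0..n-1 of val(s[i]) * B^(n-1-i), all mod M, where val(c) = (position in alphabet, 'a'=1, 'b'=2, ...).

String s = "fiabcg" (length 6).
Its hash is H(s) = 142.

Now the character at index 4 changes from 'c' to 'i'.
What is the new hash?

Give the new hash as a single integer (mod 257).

Answer: 220

Derivation:
val('c') = 3, val('i') = 9
Position k = 4, exponent = n-1-k = 1
B^1 mod M = 13^1 mod 257 = 13
Delta = (9 - 3) * 13 mod 257 = 78
New hash = (142 + 78) mod 257 = 220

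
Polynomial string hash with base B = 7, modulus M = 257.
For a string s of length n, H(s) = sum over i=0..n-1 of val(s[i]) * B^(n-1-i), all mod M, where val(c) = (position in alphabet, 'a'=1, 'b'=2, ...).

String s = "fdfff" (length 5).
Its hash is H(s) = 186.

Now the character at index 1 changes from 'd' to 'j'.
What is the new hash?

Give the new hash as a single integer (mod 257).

Answer: 188

Derivation:
val('d') = 4, val('j') = 10
Position k = 1, exponent = n-1-k = 3
B^3 mod M = 7^3 mod 257 = 86
Delta = (10 - 4) * 86 mod 257 = 2
New hash = (186 + 2) mod 257 = 188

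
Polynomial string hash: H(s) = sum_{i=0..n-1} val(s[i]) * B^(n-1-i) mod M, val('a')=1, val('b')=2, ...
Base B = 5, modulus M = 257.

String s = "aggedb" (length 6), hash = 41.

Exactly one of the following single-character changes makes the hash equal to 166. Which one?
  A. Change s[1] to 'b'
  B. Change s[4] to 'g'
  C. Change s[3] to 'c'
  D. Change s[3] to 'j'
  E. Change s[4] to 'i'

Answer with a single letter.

Option A: s[1]='g'->'b', delta=(2-7)*5^4 mod 257 = 216, hash=41+216 mod 257 = 0
Option B: s[4]='d'->'g', delta=(7-4)*5^1 mod 257 = 15, hash=41+15 mod 257 = 56
Option C: s[3]='e'->'c', delta=(3-5)*5^2 mod 257 = 207, hash=41+207 mod 257 = 248
Option D: s[3]='e'->'j', delta=(10-5)*5^2 mod 257 = 125, hash=41+125 mod 257 = 166 <-- target
Option E: s[4]='d'->'i', delta=(9-4)*5^1 mod 257 = 25, hash=41+25 mod 257 = 66

Answer: D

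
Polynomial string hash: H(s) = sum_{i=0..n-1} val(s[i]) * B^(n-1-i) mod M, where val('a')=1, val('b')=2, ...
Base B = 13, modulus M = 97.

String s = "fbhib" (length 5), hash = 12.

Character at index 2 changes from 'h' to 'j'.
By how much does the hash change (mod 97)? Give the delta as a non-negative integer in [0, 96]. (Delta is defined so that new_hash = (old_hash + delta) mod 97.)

Delta formula: (val(new) - val(old)) * B^(n-1-k) mod M
  val('j') - val('h') = 10 - 8 = 2
  B^(n-1-k) = 13^2 mod 97 = 72
  Delta = 2 * 72 mod 97 = 47

Answer: 47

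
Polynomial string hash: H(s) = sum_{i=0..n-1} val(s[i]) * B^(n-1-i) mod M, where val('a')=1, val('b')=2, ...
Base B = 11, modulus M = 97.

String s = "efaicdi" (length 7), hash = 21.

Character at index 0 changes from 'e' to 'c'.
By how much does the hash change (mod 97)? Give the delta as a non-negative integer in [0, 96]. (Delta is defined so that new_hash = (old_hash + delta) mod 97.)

Answer: 94

Derivation:
Delta formula: (val(new) - val(old)) * B^(n-1-k) mod M
  val('c') - val('e') = 3 - 5 = -2
  B^(n-1-k) = 11^6 mod 97 = 50
  Delta = -2 * 50 mod 97 = 94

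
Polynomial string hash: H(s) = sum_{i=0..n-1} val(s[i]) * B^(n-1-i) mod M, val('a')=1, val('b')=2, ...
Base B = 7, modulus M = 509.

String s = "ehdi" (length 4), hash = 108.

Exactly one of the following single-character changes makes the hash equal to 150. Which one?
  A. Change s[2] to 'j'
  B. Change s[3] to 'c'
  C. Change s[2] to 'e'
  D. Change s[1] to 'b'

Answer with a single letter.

Option A: s[2]='d'->'j', delta=(10-4)*7^1 mod 509 = 42, hash=108+42 mod 509 = 150 <-- target
Option B: s[3]='i'->'c', delta=(3-9)*7^0 mod 509 = 503, hash=108+503 mod 509 = 102
Option C: s[2]='d'->'e', delta=(5-4)*7^1 mod 509 = 7, hash=108+7 mod 509 = 115
Option D: s[1]='h'->'b', delta=(2-8)*7^2 mod 509 = 215, hash=108+215 mod 509 = 323

Answer: A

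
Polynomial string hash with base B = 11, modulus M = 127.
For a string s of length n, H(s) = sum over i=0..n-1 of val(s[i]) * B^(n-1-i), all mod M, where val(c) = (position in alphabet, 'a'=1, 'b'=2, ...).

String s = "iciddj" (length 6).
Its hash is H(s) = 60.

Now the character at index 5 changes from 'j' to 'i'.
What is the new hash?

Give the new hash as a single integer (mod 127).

val('j') = 10, val('i') = 9
Position k = 5, exponent = n-1-k = 0
B^0 mod M = 11^0 mod 127 = 1
Delta = (9 - 10) * 1 mod 127 = 126
New hash = (60 + 126) mod 127 = 59

Answer: 59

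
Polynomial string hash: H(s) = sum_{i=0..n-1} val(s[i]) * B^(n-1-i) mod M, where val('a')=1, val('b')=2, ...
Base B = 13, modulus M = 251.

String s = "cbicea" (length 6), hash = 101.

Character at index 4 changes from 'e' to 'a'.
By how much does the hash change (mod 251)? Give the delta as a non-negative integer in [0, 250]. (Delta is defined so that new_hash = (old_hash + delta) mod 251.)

Delta formula: (val(new) - val(old)) * B^(n-1-k) mod M
  val('a') - val('e') = 1 - 5 = -4
  B^(n-1-k) = 13^1 mod 251 = 13
  Delta = -4 * 13 mod 251 = 199

Answer: 199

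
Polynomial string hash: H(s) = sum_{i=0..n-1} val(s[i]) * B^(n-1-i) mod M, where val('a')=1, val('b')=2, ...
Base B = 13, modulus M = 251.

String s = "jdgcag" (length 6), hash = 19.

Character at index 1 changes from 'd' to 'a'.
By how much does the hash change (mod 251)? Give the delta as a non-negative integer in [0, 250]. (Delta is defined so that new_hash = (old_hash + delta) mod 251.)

Delta formula: (val(new) - val(old)) * B^(n-1-k) mod M
  val('a') - val('d') = 1 - 4 = -3
  B^(n-1-k) = 13^4 mod 251 = 198
  Delta = -3 * 198 mod 251 = 159

Answer: 159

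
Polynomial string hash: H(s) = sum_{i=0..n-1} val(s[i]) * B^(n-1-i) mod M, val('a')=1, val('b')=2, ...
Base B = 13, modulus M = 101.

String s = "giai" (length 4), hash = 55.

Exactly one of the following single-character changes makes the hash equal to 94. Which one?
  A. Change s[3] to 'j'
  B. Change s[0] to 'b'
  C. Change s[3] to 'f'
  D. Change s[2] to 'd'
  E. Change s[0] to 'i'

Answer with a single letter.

Answer: D

Derivation:
Option A: s[3]='i'->'j', delta=(10-9)*13^0 mod 101 = 1, hash=55+1 mod 101 = 56
Option B: s[0]='g'->'b', delta=(2-7)*13^3 mod 101 = 24, hash=55+24 mod 101 = 79
Option C: s[3]='i'->'f', delta=(6-9)*13^0 mod 101 = 98, hash=55+98 mod 101 = 52
Option D: s[2]='a'->'d', delta=(4-1)*13^1 mod 101 = 39, hash=55+39 mod 101 = 94 <-- target
Option E: s[0]='g'->'i', delta=(9-7)*13^3 mod 101 = 51, hash=55+51 mod 101 = 5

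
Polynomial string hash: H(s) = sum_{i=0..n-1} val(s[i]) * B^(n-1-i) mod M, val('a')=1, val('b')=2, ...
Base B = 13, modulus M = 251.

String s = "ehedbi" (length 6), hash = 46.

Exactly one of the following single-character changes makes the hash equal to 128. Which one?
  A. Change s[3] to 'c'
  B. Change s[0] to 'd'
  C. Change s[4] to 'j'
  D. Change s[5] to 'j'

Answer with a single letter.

Option A: s[3]='d'->'c', delta=(3-4)*13^2 mod 251 = 82, hash=46+82 mod 251 = 128 <-- target
Option B: s[0]='e'->'d', delta=(4-5)*13^5 mod 251 = 187, hash=46+187 mod 251 = 233
Option C: s[4]='b'->'j', delta=(10-2)*13^1 mod 251 = 104, hash=46+104 mod 251 = 150
Option D: s[5]='i'->'j', delta=(10-9)*13^0 mod 251 = 1, hash=46+1 mod 251 = 47

Answer: A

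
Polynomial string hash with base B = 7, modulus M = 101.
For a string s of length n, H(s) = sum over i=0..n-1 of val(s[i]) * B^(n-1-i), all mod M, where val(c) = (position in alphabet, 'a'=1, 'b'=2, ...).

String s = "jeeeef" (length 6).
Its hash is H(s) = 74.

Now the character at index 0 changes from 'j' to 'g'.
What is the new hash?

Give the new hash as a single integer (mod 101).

Answer: 52

Derivation:
val('j') = 10, val('g') = 7
Position k = 0, exponent = n-1-k = 5
B^5 mod M = 7^5 mod 101 = 41
Delta = (7 - 10) * 41 mod 101 = 79
New hash = (74 + 79) mod 101 = 52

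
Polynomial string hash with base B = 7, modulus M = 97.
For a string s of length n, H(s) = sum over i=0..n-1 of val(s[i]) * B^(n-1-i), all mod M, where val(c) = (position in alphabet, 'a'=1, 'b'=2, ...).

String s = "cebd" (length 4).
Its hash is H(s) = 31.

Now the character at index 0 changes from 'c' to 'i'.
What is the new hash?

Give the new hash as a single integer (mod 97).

Answer: 52

Derivation:
val('c') = 3, val('i') = 9
Position k = 0, exponent = n-1-k = 3
B^3 mod M = 7^3 mod 97 = 52
Delta = (9 - 3) * 52 mod 97 = 21
New hash = (31 + 21) mod 97 = 52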